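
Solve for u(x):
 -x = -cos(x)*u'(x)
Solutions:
 u(x) = C1 + Integral(x/cos(x), x)


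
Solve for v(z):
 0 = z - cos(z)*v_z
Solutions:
 v(z) = C1 + Integral(z/cos(z), z)


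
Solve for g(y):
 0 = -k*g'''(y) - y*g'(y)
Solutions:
 g(y) = C1 + Integral(C2*airyai(y*(-1/k)^(1/3)) + C3*airybi(y*(-1/k)^(1/3)), y)


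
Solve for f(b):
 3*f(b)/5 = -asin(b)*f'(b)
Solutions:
 f(b) = C1*exp(-3*Integral(1/asin(b), b)/5)


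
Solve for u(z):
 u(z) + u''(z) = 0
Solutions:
 u(z) = C1*sin(z) + C2*cos(z)


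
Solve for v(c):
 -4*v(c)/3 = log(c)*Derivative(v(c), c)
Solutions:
 v(c) = C1*exp(-4*li(c)/3)


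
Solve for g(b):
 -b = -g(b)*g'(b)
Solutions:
 g(b) = -sqrt(C1 + b^2)
 g(b) = sqrt(C1 + b^2)


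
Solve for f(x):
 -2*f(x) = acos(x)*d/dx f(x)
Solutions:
 f(x) = C1*exp(-2*Integral(1/acos(x), x))


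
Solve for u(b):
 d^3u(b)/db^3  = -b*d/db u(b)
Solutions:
 u(b) = C1 + Integral(C2*airyai(-b) + C3*airybi(-b), b)


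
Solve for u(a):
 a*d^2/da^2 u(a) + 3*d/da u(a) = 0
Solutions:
 u(a) = C1 + C2/a^2


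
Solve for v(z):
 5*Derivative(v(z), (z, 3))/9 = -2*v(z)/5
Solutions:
 v(z) = C3*exp(z*(-90^(1/3) + 3*10^(1/3)*3^(2/3))/20)*sin(3*10^(1/3)*3^(1/6)*z/10) + C4*exp(z*(-90^(1/3) + 3*10^(1/3)*3^(2/3))/20)*cos(3*10^(1/3)*3^(1/6)*z/10) + C5*exp(-z*(90^(1/3) + 3*10^(1/3)*3^(2/3))/20) + (C1*sin(3*10^(1/3)*3^(1/6)*z/10) + C2*cos(3*10^(1/3)*3^(1/6)*z/10))*exp(90^(1/3)*z/10)


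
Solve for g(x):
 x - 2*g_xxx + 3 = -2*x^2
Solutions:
 g(x) = C1 + C2*x + C3*x^2 + x^5/60 + x^4/48 + x^3/4


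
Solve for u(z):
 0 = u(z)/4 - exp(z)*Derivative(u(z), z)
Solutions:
 u(z) = C1*exp(-exp(-z)/4)


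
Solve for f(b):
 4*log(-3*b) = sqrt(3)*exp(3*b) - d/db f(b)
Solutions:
 f(b) = C1 - 4*b*log(-b) + 4*b*(1 - log(3)) + sqrt(3)*exp(3*b)/3


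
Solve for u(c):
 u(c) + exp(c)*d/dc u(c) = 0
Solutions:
 u(c) = C1*exp(exp(-c))


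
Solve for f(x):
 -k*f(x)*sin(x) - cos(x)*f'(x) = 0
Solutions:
 f(x) = C1*exp(k*log(cos(x)))


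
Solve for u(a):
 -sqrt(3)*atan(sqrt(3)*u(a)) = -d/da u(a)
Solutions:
 Integral(1/atan(sqrt(3)*_y), (_y, u(a))) = C1 + sqrt(3)*a


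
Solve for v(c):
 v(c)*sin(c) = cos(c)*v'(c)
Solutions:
 v(c) = C1/cos(c)


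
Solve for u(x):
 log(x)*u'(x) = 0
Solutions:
 u(x) = C1


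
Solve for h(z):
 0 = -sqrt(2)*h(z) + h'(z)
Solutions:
 h(z) = C1*exp(sqrt(2)*z)


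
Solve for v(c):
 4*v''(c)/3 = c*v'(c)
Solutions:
 v(c) = C1 + C2*erfi(sqrt(6)*c/4)


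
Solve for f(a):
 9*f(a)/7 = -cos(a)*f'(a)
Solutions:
 f(a) = C1*(sin(a) - 1)^(9/14)/(sin(a) + 1)^(9/14)


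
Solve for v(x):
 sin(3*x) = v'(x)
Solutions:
 v(x) = C1 - cos(3*x)/3


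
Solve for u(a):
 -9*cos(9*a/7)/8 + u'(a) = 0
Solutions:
 u(a) = C1 + 7*sin(9*a/7)/8


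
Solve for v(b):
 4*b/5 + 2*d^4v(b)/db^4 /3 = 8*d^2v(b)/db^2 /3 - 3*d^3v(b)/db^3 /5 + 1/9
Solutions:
 v(b) = C1 + C2*b + C3*exp(-5*b/2) + C4*exp(8*b/5) + b^3/20 + 31*b^2/2400


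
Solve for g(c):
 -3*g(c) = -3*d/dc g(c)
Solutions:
 g(c) = C1*exp(c)


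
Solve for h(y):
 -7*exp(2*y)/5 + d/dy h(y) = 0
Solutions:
 h(y) = C1 + 7*exp(2*y)/10


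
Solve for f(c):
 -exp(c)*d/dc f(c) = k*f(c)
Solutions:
 f(c) = C1*exp(k*exp(-c))


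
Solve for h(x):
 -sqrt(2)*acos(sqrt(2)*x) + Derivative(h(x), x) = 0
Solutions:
 h(x) = C1 + sqrt(2)*(x*acos(sqrt(2)*x) - sqrt(2)*sqrt(1 - 2*x^2)/2)


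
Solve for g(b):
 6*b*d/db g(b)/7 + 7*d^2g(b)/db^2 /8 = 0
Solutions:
 g(b) = C1 + C2*erf(2*sqrt(6)*b/7)


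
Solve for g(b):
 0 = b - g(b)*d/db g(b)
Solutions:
 g(b) = -sqrt(C1 + b^2)
 g(b) = sqrt(C1 + b^2)


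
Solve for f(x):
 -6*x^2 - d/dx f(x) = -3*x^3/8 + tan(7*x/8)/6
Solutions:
 f(x) = C1 + 3*x^4/32 - 2*x^3 + 4*log(cos(7*x/8))/21


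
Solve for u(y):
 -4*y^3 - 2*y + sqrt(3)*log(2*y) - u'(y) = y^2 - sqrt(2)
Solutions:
 u(y) = C1 - y^4 - y^3/3 - y^2 + sqrt(3)*y*log(y) - sqrt(3)*y + sqrt(3)*y*log(2) + sqrt(2)*y


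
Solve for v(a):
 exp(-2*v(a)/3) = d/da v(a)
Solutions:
 v(a) = 3*log(-sqrt(C1 + a)) - 3*log(3) + 3*log(6)/2
 v(a) = 3*log(C1 + a)/2 - 3*log(3) + 3*log(6)/2


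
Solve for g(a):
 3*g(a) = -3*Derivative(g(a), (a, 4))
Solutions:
 g(a) = (C1*sin(sqrt(2)*a/2) + C2*cos(sqrt(2)*a/2))*exp(-sqrt(2)*a/2) + (C3*sin(sqrt(2)*a/2) + C4*cos(sqrt(2)*a/2))*exp(sqrt(2)*a/2)


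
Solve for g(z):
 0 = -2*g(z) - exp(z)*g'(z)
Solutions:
 g(z) = C1*exp(2*exp(-z))


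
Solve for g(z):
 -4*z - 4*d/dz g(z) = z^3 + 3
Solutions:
 g(z) = C1 - z^4/16 - z^2/2 - 3*z/4


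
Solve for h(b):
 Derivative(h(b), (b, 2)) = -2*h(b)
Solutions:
 h(b) = C1*sin(sqrt(2)*b) + C2*cos(sqrt(2)*b)


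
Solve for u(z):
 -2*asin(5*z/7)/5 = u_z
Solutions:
 u(z) = C1 - 2*z*asin(5*z/7)/5 - 2*sqrt(49 - 25*z^2)/25


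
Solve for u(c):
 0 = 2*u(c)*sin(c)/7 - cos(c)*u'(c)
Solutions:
 u(c) = C1/cos(c)^(2/7)


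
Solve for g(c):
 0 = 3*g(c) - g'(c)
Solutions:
 g(c) = C1*exp(3*c)


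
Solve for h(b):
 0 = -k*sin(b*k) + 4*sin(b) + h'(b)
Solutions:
 h(b) = C1 + 4*cos(b) - cos(b*k)


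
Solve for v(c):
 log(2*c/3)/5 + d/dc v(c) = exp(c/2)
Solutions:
 v(c) = C1 - c*log(c)/5 + c*(-log(2) + 1 + log(3))/5 + 2*exp(c/2)


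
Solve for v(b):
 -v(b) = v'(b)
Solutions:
 v(b) = C1*exp(-b)


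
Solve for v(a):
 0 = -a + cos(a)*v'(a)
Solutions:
 v(a) = C1 + Integral(a/cos(a), a)


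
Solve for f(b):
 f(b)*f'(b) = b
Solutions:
 f(b) = -sqrt(C1 + b^2)
 f(b) = sqrt(C1 + b^2)


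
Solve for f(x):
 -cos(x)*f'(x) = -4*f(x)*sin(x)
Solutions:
 f(x) = C1/cos(x)^4


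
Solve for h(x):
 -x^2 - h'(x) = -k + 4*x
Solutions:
 h(x) = C1 + k*x - x^3/3 - 2*x^2


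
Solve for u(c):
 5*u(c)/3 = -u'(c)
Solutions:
 u(c) = C1*exp(-5*c/3)


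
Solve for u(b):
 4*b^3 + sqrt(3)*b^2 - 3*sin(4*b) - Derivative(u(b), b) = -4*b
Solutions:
 u(b) = C1 + b^4 + sqrt(3)*b^3/3 + 2*b^2 + 3*cos(4*b)/4


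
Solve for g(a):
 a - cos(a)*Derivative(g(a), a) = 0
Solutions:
 g(a) = C1 + Integral(a/cos(a), a)


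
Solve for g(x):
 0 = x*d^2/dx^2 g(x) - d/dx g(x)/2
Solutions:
 g(x) = C1 + C2*x^(3/2)


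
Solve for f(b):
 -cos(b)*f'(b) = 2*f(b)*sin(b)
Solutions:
 f(b) = C1*cos(b)^2


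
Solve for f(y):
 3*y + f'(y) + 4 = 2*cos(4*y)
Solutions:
 f(y) = C1 - 3*y^2/2 - 4*y + sin(4*y)/2


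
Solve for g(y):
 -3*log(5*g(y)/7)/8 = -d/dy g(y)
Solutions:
 -8*Integral(1/(log(_y) - log(7) + log(5)), (_y, g(y)))/3 = C1 - y


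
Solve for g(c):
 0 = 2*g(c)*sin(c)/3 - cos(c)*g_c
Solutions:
 g(c) = C1/cos(c)^(2/3)


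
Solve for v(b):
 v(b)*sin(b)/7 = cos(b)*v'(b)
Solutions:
 v(b) = C1/cos(b)^(1/7)


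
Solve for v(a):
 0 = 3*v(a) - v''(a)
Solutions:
 v(a) = C1*exp(-sqrt(3)*a) + C2*exp(sqrt(3)*a)


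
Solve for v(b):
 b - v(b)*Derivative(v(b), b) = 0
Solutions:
 v(b) = -sqrt(C1 + b^2)
 v(b) = sqrt(C1 + b^2)


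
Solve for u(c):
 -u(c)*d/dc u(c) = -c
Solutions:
 u(c) = -sqrt(C1 + c^2)
 u(c) = sqrt(C1 + c^2)


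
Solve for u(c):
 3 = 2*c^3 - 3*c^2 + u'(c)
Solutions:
 u(c) = C1 - c^4/2 + c^3 + 3*c


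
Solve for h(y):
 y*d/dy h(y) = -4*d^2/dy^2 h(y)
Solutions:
 h(y) = C1 + C2*erf(sqrt(2)*y/4)


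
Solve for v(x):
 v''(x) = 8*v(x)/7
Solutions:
 v(x) = C1*exp(-2*sqrt(14)*x/7) + C2*exp(2*sqrt(14)*x/7)


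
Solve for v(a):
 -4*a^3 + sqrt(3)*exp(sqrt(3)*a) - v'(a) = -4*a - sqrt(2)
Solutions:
 v(a) = C1 - a^4 + 2*a^2 + sqrt(2)*a + exp(sqrt(3)*a)


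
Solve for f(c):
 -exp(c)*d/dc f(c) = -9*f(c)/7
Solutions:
 f(c) = C1*exp(-9*exp(-c)/7)


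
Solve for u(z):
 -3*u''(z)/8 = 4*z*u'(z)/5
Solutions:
 u(z) = C1 + C2*erf(4*sqrt(15)*z/15)


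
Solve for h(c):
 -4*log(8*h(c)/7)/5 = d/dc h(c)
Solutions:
 5*Integral(1/(log(_y) - log(7) + 3*log(2)), (_y, h(c)))/4 = C1 - c


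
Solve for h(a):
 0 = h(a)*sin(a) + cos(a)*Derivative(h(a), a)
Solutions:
 h(a) = C1*cos(a)


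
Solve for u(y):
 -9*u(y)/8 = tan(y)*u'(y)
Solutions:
 u(y) = C1/sin(y)^(9/8)


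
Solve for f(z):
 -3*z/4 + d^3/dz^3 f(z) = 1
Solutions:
 f(z) = C1 + C2*z + C3*z^2 + z^4/32 + z^3/6


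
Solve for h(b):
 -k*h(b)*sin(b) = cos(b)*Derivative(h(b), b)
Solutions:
 h(b) = C1*exp(k*log(cos(b)))


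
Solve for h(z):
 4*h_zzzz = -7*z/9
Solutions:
 h(z) = C1 + C2*z + C3*z^2 + C4*z^3 - 7*z^5/4320


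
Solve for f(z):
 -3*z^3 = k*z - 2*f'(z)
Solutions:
 f(z) = C1 + k*z^2/4 + 3*z^4/8


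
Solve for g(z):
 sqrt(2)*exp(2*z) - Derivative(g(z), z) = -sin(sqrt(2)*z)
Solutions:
 g(z) = C1 + sqrt(2)*exp(2*z)/2 - sqrt(2)*cos(sqrt(2)*z)/2


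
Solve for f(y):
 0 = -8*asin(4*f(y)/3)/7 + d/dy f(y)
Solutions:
 Integral(1/asin(4*_y/3), (_y, f(y))) = C1 + 8*y/7


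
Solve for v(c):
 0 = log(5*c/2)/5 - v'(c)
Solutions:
 v(c) = C1 + c*log(c)/5 - c/5 - c*log(2)/5 + c*log(5)/5


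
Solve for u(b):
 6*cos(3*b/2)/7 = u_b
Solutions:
 u(b) = C1 + 4*sin(3*b/2)/7


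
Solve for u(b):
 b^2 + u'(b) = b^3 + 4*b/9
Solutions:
 u(b) = C1 + b^4/4 - b^3/3 + 2*b^2/9


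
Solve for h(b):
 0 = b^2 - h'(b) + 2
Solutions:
 h(b) = C1 + b^3/3 + 2*b


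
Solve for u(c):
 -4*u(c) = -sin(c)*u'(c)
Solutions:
 u(c) = C1*(cos(c)^2 - 2*cos(c) + 1)/(cos(c)^2 + 2*cos(c) + 1)


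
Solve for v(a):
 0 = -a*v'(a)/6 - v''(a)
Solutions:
 v(a) = C1 + C2*erf(sqrt(3)*a/6)


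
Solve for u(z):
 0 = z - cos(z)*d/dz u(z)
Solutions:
 u(z) = C1 + Integral(z/cos(z), z)


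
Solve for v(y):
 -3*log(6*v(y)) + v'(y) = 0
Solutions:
 -Integral(1/(log(_y) + log(6)), (_y, v(y)))/3 = C1 - y


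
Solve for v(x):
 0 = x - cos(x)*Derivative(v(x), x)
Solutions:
 v(x) = C1 + Integral(x/cos(x), x)


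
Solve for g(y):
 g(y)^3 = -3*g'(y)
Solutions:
 g(y) = -sqrt(6)*sqrt(-1/(C1 - y))/2
 g(y) = sqrt(6)*sqrt(-1/(C1 - y))/2


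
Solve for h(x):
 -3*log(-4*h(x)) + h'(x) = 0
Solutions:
 -Integral(1/(log(-_y) + 2*log(2)), (_y, h(x)))/3 = C1 - x


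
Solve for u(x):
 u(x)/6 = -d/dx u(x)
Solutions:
 u(x) = C1*exp(-x/6)


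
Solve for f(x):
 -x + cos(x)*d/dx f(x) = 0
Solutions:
 f(x) = C1 + Integral(x/cos(x), x)


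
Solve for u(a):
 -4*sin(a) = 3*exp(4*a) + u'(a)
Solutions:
 u(a) = C1 - 3*exp(4*a)/4 + 4*cos(a)


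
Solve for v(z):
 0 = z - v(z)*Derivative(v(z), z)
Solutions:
 v(z) = -sqrt(C1 + z^2)
 v(z) = sqrt(C1 + z^2)


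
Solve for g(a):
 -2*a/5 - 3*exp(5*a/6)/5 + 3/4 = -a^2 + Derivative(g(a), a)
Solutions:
 g(a) = C1 + a^3/3 - a^2/5 + 3*a/4 - 18*exp(5*a/6)/25


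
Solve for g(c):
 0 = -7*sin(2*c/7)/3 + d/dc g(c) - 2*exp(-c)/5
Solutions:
 g(c) = C1 - 49*cos(2*c/7)/6 - 2*exp(-c)/5


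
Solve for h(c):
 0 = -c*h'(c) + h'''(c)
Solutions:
 h(c) = C1 + Integral(C2*airyai(c) + C3*airybi(c), c)


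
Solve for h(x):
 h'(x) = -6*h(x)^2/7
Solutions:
 h(x) = 7/(C1 + 6*x)


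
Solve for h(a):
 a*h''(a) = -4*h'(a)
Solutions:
 h(a) = C1 + C2/a^3


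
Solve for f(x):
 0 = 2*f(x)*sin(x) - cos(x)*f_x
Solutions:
 f(x) = C1/cos(x)^2


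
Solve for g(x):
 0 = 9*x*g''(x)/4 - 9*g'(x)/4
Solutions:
 g(x) = C1 + C2*x^2


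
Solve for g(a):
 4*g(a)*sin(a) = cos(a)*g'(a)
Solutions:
 g(a) = C1/cos(a)^4


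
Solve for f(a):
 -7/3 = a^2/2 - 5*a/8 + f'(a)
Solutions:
 f(a) = C1 - a^3/6 + 5*a^2/16 - 7*a/3


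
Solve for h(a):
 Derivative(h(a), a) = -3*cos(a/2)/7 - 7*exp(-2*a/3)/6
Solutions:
 h(a) = C1 - 6*sin(a/2)/7 + 7*exp(-2*a/3)/4


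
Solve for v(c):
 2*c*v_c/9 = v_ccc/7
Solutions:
 v(c) = C1 + Integral(C2*airyai(42^(1/3)*c/3) + C3*airybi(42^(1/3)*c/3), c)


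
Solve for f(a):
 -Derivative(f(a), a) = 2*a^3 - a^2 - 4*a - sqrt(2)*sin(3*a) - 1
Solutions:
 f(a) = C1 - a^4/2 + a^3/3 + 2*a^2 + a - sqrt(2)*cos(3*a)/3


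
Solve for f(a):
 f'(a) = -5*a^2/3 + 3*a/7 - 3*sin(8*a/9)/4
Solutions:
 f(a) = C1 - 5*a^3/9 + 3*a^2/14 + 27*cos(8*a/9)/32


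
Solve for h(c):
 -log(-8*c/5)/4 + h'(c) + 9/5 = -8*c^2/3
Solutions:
 h(c) = C1 - 8*c^3/9 + c*log(-c)/4 + c*(-41 - 5*log(5) + 15*log(2))/20


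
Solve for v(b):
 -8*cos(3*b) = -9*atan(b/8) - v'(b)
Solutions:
 v(b) = C1 - 9*b*atan(b/8) + 36*log(b^2 + 64) + 8*sin(3*b)/3


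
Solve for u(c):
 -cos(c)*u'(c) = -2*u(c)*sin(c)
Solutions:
 u(c) = C1/cos(c)^2


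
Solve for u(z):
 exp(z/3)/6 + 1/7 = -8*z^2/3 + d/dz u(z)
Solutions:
 u(z) = C1 + 8*z^3/9 + z/7 + exp(z/3)/2


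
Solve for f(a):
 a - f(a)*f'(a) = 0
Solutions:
 f(a) = -sqrt(C1 + a^2)
 f(a) = sqrt(C1 + a^2)


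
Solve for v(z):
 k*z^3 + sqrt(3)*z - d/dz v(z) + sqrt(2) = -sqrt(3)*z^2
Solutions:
 v(z) = C1 + k*z^4/4 + sqrt(3)*z^3/3 + sqrt(3)*z^2/2 + sqrt(2)*z


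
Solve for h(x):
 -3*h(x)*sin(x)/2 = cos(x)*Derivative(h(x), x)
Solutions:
 h(x) = C1*cos(x)^(3/2)


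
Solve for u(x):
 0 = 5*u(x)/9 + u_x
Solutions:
 u(x) = C1*exp(-5*x/9)


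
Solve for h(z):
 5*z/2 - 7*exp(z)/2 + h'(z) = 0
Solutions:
 h(z) = C1 - 5*z^2/4 + 7*exp(z)/2


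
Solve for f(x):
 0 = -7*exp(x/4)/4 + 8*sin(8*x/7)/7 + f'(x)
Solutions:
 f(x) = C1 + 7*exp(x/4) + cos(8*x/7)


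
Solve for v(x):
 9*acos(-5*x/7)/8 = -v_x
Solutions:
 v(x) = C1 - 9*x*acos(-5*x/7)/8 - 9*sqrt(49 - 25*x^2)/40


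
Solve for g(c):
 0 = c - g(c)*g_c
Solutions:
 g(c) = -sqrt(C1 + c^2)
 g(c) = sqrt(C1 + c^2)


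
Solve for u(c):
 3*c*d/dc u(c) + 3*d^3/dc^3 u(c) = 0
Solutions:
 u(c) = C1 + Integral(C2*airyai(-c) + C3*airybi(-c), c)


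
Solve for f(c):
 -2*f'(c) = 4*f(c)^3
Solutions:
 f(c) = -sqrt(2)*sqrt(-1/(C1 - 2*c))/2
 f(c) = sqrt(2)*sqrt(-1/(C1 - 2*c))/2


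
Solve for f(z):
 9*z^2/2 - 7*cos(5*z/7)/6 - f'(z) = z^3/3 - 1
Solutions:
 f(z) = C1 - z^4/12 + 3*z^3/2 + z - 49*sin(5*z/7)/30


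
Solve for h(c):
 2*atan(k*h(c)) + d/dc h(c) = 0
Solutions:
 Integral(1/atan(_y*k), (_y, h(c))) = C1 - 2*c


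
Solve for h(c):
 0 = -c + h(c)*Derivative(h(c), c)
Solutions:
 h(c) = -sqrt(C1 + c^2)
 h(c) = sqrt(C1 + c^2)


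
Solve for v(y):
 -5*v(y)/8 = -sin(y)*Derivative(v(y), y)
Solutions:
 v(y) = C1*(cos(y) - 1)^(5/16)/(cos(y) + 1)^(5/16)


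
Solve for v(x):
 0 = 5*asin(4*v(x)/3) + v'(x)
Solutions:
 Integral(1/asin(4*_y/3), (_y, v(x))) = C1 - 5*x


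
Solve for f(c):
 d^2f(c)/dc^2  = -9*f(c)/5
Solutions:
 f(c) = C1*sin(3*sqrt(5)*c/5) + C2*cos(3*sqrt(5)*c/5)


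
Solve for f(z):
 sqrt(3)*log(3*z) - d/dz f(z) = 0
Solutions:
 f(z) = C1 + sqrt(3)*z*log(z) - sqrt(3)*z + sqrt(3)*z*log(3)


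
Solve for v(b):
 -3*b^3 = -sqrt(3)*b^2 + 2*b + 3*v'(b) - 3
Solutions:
 v(b) = C1 - b^4/4 + sqrt(3)*b^3/9 - b^2/3 + b


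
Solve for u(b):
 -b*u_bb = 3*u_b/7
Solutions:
 u(b) = C1 + C2*b^(4/7)


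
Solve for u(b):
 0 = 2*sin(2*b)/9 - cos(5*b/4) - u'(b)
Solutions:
 u(b) = C1 - 4*sin(5*b/4)/5 - cos(2*b)/9


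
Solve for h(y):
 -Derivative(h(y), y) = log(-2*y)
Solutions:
 h(y) = C1 - y*log(-y) + y*(1 - log(2))


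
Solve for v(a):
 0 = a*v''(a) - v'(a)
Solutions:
 v(a) = C1 + C2*a^2


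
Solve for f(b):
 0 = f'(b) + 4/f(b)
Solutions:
 f(b) = -sqrt(C1 - 8*b)
 f(b) = sqrt(C1 - 8*b)


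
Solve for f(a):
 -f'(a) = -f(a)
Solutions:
 f(a) = C1*exp(a)


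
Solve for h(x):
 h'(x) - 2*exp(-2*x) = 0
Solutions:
 h(x) = C1 - exp(-2*x)


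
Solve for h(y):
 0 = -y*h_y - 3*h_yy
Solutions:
 h(y) = C1 + C2*erf(sqrt(6)*y/6)


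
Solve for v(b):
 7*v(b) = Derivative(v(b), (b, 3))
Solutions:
 v(b) = C3*exp(7^(1/3)*b) + (C1*sin(sqrt(3)*7^(1/3)*b/2) + C2*cos(sqrt(3)*7^(1/3)*b/2))*exp(-7^(1/3)*b/2)


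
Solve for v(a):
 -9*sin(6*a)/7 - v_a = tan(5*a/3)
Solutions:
 v(a) = C1 + 3*log(cos(5*a/3))/5 + 3*cos(6*a)/14


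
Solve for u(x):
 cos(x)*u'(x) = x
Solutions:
 u(x) = C1 + Integral(x/cos(x), x)


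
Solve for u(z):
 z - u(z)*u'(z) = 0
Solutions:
 u(z) = -sqrt(C1 + z^2)
 u(z) = sqrt(C1 + z^2)


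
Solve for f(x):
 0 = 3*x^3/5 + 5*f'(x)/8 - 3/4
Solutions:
 f(x) = C1 - 6*x^4/25 + 6*x/5


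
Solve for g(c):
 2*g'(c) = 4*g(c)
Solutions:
 g(c) = C1*exp(2*c)


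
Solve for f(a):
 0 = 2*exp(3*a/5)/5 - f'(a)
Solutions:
 f(a) = C1 + 2*exp(3*a/5)/3


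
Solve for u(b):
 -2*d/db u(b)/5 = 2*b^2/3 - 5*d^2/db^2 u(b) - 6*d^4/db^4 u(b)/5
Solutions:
 u(b) = C1 + C2*exp(2^(1/3)*b*(-(18 + sqrt(31574))^(1/3) + 25*2^(1/3)/(18 + sqrt(31574))^(1/3))/12)*sin(2^(1/3)*sqrt(3)*b*(25*2^(1/3)/(18 + sqrt(31574))^(1/3) + (18 + sqrt(31574))^(1/3))/12) + C3*exp(2^(1/3)*b*(-(18 + sqrt(31574))^(1/3) + 25*2^(1/3)/(18 + sqrt(31574))^(1/3))/12)*cos(2^(1/3)*sqrt(3)*b*(25*2^(1/3)/(18 + sqrt(31574))^(1/3) + (18 + sqrt(31574))^(1/3))/12) + C4*exp(-2^(1/3)*b*(-(18 + sqrt(31574))^(1/3) + 25*2^(1/3)/(18 + sqrt(31574))^(1/3))/6) - 5*b^3/9 - 125*b^2/6 - 3125*b/6


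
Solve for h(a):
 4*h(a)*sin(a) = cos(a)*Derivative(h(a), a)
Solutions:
 h(a) = C1/cos(a)^4


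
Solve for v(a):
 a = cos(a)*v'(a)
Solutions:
 v(a) = C1 + Integral(a/cos(a), a)


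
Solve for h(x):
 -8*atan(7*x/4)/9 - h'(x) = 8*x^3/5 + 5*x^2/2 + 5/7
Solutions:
 h(x) = C1 - 2*x^4/5 - 5*x^3/6 - 8*x*atan(7*x/4)/9 - 5*x/7 + 16*log(49*x^2 + 16)/63


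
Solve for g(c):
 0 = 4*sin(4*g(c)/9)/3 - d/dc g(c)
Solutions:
 -4*c/3 + 9*log(cos(4*g(c)/9) - 1)/8 - 9*log(cos(4*g(c)/9) + 1)/8 = C1


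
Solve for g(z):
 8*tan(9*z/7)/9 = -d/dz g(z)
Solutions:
 g(z) = C1 + 56*log(cos(9*z/7))/81


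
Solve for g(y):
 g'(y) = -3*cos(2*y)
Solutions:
 g(y) = C1 - 3*sin(2*y)/2


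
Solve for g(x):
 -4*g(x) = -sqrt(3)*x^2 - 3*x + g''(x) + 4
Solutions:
 g(x) = C1*sin(2*x) + C2*cos(2*x) + sqrt(3)*x^2/4 + 3*x/4 - 1 - sqrt(3)/8


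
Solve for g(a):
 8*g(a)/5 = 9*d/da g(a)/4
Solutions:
 g(a) = C1*exp(32*a/45)


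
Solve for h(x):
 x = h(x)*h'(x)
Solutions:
 h(x) = -sqrt(C1 + x^2)
 h(x) = sqrt(C1 + x^2)


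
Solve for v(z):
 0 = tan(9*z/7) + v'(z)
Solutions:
 v(z) = C1 + 7*log(cos(9*z/7))/9


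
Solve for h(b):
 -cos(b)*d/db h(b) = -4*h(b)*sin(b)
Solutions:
 h(b) = C1/cos(b)^4


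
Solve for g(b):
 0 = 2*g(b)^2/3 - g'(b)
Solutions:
 g(b) = -3/(C1 + 2*b)


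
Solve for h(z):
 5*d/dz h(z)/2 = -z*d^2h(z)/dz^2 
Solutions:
 h(z) = C1 + C2/z^(3/2)


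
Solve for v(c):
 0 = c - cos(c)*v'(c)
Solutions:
 v(c) = C1 + Integral(c/cos(c), c)


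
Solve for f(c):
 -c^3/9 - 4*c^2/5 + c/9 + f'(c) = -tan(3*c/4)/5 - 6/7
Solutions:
 f(c) = C1 + c^4/36 + 4*c^3/15 - c^2/18 - 6*c/7 + 4*log(cos(3*c/4))/15


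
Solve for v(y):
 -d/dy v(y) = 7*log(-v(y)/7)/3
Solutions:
 3*Integral(1/(log(-_y) - log(7)), (_y, v(y)))/7 = C1 - y


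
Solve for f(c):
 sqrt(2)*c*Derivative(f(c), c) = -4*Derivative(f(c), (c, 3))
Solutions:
 f(c) = C1 + Integral(C2*airyai(-sqrt(2)*c/2) + C3*airybi(-sqrt(2)*c/2), c)


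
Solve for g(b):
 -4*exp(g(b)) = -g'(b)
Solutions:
 g(b) = log(-1/(C1 + 4*b))


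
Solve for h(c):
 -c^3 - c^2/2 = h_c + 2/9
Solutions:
 h(c) = C1 - c^4/4 - c^3/6 - 2*c/9


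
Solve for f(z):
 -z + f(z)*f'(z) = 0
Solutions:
 f(z) = -sqrt(C1 + z^2)
 f(z) = sqrt(C1 + z^2)


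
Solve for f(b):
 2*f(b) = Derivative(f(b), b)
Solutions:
 f(b) = C1*exp(2*b)


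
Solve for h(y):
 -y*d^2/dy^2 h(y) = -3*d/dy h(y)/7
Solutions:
 h(y) = C1 + C2*y^(10/7)


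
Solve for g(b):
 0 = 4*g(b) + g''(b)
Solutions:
 g(b) = C1*sin(2*b) + C2*cos(2*b)


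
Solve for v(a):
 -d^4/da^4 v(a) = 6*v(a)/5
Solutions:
 v(a) = (C1*sin(10^(3/4)*3^(1/4)*a/10) + C2*cos(10^(3/4)*3^(1/4)*a/10))*exp(-10^(3/4)*3^(1/4)*a/10) + (C3*sin(10^(3/4)*3^(1/4)*a/10) + C4*cos(10^(3/4)*3^(1/4)*a/10))*exp(10^(3/4)*3^(1/4)*a/10)


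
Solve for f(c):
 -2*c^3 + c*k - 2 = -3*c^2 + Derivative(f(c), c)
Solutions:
 f(c) = C1 - c^4/2 + c^3 + c^2*k/2 - 2*c


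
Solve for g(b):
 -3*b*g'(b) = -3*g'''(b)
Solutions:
 g(b) = C1 + Integral(C2*airyai(b) + C3*airybi(b), b)


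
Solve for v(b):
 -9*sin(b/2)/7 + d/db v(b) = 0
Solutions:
 v(b) = C1 - 18*cos(b/2)/7


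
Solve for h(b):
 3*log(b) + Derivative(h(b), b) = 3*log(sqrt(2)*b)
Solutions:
 h(b) = C1 + 3*b*log(2)/2


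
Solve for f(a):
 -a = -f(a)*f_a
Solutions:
 f(a) = -sqrt(C1 + a^2)
 f(a) = sqrt(C1 + a^2)


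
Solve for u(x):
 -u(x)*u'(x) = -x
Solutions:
 u(x) = -sqrt(C1 + x^2)
 u(x) = sqrt(C1 + x^2)


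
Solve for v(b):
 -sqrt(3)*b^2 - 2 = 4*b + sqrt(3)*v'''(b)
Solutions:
 v(b) = C1 + C2*b + C3*b^2 - b^5/60 - sqrt(3)*b^4/18 - sqrt(3)*b^3/9


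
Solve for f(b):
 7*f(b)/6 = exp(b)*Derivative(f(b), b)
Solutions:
 f(b) = C1*exp(-7*exp(-b)/6)


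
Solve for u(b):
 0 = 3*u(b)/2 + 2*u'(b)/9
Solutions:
 u(b) = C1*exp(-27*b/4)


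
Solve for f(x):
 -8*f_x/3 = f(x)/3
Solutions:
 f(x) = C1*exp(-x/8)


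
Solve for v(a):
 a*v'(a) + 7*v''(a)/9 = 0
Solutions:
 v(a) = C1 + C2*erf(3*sqrt(14)*a/14)


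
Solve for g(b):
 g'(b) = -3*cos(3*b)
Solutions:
 g(b) = C1 - sin(3*b)


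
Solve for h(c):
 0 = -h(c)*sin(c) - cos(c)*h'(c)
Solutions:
 h(c) = C1*cos(c)


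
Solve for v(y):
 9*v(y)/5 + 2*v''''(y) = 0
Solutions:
 v(y) = (C1*sin(2^(1/4)*sqrt(3)*5^(3/4)*y/10) + C2*cos(2^(1/4)*sqrt(3)*5^(3/4)*y/10))*exp(-2^(1/4)*sqrt(3)*5^(3/4)*y/10) + (C3*sin(2^(1/4)*sqrt(3)*5^(3/4)*y/10) + C4*cos(2^(1/4)*sqrt(3)*5^(3/4)*y/10))*exp(2^(1/4)*sqrt(3)*5^(3/4)*y/10)


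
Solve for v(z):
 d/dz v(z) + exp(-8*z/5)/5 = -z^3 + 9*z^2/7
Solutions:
 v(z) = C1 - z^4/4 + 3*z^3/7 + exp(-8*z/5)/8


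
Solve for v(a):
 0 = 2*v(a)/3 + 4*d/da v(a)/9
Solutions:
 v(a) = C1*exp(-3*a/2)


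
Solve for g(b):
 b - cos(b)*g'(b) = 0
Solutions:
 g(b) = C1 + Integral(b/cos(b), b)


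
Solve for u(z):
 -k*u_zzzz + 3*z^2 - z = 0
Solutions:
 u(z) = C1 + C2*z + C3*z^2 + C4*z^3 + z^6/(120*k) - z^5/(120*k)


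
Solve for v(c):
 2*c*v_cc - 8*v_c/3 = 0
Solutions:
 v(c) = C1 + C2*c^(7/3)


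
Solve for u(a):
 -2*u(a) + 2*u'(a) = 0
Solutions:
 u(a) = C1*exp(a)


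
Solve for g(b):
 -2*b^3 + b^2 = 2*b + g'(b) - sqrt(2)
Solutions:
 g(b) = C1 - b^4/2 + b^3/3 - b^2 + sqrt(2)*b


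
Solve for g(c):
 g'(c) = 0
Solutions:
 g(c) = C1


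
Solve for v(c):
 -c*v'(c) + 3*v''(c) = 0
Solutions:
 v(c) = C1 + C2*erfi(sqrt(6)*c/6)


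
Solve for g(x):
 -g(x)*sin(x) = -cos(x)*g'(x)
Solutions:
 g(x) = C1/cos(x)


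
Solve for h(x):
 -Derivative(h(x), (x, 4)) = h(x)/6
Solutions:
 h(x) = (C1*sin(2^(1/4)*3^(3/4)*x/6) + C2*cos(2^(1/4)*3^(3/4)*x/6))*exp(-2^(1/4)*3^(3/4)*x/6) + (C3*sin(2^(1/4)*3^(3/4)*x/6) + C4*cos(2^(1/4)*3^(3/4)*x/6))*exp(2^(1/4)*3^(3/4)*x/6)


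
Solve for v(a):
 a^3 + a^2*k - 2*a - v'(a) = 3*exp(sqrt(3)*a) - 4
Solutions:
 v(a) = C1 + a^4/4 + a^3*k/3 - a^2 + 4*a - sqrt(3)*exp(sqrt(3)*a)


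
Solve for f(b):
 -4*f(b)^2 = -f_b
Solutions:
 f(b) = -1/(C1 + 4*b)


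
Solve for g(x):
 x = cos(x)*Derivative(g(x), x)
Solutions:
 g(x) = C1 + Integral(x/cos(x), x)


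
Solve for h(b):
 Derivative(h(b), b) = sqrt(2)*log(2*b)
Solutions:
 h(b) = C1 + sqrt(2)*b*log(b) - sqrt(2)*b + sqrt(2)*b*log(2)


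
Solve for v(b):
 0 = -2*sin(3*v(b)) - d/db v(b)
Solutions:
 v(b) = -acos((-C1 - exp(12*b))/(C1 - exp(12*b)))/3 + 2*pi/3
 v(b) = acos((-C1 - exp(12*b))/(C1 - exp(12*b)))/3


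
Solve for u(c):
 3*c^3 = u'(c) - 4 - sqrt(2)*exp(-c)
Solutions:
 u(c) = C1 + 3*c^4/4 + 4*c - sqrt(2)*exp(-c)


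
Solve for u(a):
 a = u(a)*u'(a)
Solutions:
 u(a) = -sqrt(C1 + a^2)
 u(a) = sqrt(C1 + a^2)


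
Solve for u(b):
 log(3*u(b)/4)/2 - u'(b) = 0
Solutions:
 2*Integral(1/(-log(_y) - log(3) + 2*log(2)), (_y, u(b))) = C1 - b


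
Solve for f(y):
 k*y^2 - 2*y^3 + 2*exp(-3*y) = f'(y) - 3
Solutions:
 f(y) = C1 + k*y^3/3 - y^4/2 + 3*y - 2*exp(-3*y)/3


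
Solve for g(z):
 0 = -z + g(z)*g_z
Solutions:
 g(z) = -sqrt(C1 + z^2)
 g(z) = sqrt(C1 + z^2)


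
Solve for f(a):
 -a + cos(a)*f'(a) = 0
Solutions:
 f(a) = C1 + Integral(a/cos(a), a)


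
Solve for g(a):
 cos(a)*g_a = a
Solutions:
 g(a) = C1 + Integral(a/cos(a), a)


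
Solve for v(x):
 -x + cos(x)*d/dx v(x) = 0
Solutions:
 v(x) = C1 + Integral(x/cos(x), x)


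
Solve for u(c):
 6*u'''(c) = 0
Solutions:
 u(c) = C1 + C2*c + C3*c^2


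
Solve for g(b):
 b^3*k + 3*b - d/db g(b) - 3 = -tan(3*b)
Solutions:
 g(b) = C1 + b^4*k/4 + 3*b^2/2 - 3*b - log(cos(3*b))/3


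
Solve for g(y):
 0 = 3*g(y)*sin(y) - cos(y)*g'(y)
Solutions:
 g(y) = C1/cos(y)^3


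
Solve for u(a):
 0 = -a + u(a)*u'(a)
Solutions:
 u(a) = -sqrt(C1 + a^2)
 u(a) = sqrt(C1 + a^2)


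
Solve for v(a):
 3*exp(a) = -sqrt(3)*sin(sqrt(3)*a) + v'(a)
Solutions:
 v(a) = C1 + 3*exp(a) - cos(sqrt(3)*a)


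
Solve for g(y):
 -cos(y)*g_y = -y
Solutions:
 g(y) = C1 + Integral(y/cos(y), y)


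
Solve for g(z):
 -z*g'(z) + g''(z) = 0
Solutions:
 g(z) = C1 + C2*erfi(sqrt(2)*z/2)


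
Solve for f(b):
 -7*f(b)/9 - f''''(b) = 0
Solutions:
 f(b) = (C1*sin(sqrt(6)*7^(1/4)*b/6) + C2*cos(sqrt(6)*7^(1/4)*b/6))*exp(-sqrt(6)*7^(1/4)*b/6) + (C3*sin(sqrt(6)*7^(1/4)*b/6) + C4*cos(sqrt(6)*7^(1/4)*b/6))*exp(sqrt(6)*7^(1/4)*b/6)


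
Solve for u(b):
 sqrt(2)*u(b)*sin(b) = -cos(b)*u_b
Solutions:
 u(b) = C1*cos(b)^(sqrt(2))


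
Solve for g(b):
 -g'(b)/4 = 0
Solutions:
 g(b) = C1


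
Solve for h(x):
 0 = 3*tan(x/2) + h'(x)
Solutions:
 h(x) = C1 + 6*log(cos(x/2))


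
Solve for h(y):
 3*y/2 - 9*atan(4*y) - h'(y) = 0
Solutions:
 h(y) = C1 + 3*y^2/4 - 9*y*atan(4*y) + 9*log(16*y^2 + 1)/8


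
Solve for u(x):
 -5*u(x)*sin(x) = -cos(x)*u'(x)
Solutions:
 u(x) = C1/cos(x)^5


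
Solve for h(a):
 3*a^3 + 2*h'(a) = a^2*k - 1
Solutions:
 h(a) = C1 - 3*a^4/8 + a^3*k/6 - a/2


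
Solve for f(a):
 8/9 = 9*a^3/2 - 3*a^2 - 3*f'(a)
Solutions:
 f(a) = C1 + 3*a^4/8 - a^3/3 - 8*a/27


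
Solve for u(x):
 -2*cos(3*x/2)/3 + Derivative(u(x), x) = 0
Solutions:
 u(x) = C1 + 4*sin(3*x/2)/9


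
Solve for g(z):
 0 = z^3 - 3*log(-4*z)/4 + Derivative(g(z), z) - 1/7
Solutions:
 g(z) = C1 - z^4/4 + 3*z*log(-z)/4 + z*(-17 + 42*log(2))/28


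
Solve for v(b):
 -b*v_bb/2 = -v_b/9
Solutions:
 v(b) = C1 + C2*b^(11/9)


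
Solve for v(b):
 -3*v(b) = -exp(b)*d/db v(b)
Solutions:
 v(b) = C1*exp(-3*exp(-b))


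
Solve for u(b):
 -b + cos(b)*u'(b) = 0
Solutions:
 u(b) = C1 + Integral(b/cos(b), b)


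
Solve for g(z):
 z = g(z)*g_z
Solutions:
 g(z) = -sqrt(C1 + z^2)
 g(z) = sqrt(C1 + z^2)


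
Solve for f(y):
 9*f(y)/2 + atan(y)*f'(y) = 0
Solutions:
 f(y) = C1*exp(-9*Integral(1/atan(y), y)/2)


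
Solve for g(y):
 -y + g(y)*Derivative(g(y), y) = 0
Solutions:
 g(y) = -sqrt(C1 + y^2)
 g(y) = sqrt(C1 + y^2)


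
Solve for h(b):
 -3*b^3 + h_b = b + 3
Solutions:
 h(b) = C1 + 3*b^4/4 + b^2/2 + 3*b


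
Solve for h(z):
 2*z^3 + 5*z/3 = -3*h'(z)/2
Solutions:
 h(z) = C1 - z^4/3 - 5*z^2/9


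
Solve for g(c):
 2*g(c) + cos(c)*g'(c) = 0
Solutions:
 g(c) = C1*(sin(c) - 1)/(sin(c) + 1)


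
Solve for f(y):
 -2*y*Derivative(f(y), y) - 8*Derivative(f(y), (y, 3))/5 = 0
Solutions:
 f(y) = C1 + Integral(C2*airyai(-10^(1/3)*y/2) + C3*airybi(-10^(1/3)*y/2), y)


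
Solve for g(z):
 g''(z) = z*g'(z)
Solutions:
 g(z) = C1 + C2*erfi(sqrt(2)*z/2)


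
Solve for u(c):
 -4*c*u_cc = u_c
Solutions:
 u(c) = C1 + C2*c^(3/4)


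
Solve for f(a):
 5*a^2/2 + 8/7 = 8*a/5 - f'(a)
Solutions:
 f(a) = C1 - 5*a^3/6 + 4*a^2/5 - 8*a/7


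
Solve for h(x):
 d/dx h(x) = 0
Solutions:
 h(x) = C1


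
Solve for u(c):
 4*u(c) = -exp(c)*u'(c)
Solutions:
 u(c) = C1*exp(4*exp(-c))


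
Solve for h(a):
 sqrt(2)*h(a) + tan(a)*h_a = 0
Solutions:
 h(a) = C1/sin(a)^(sqrt(2))


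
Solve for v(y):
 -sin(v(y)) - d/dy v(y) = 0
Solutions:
 v(y) = -acos((-C1 - exp(2*y))/(C1 - exp(2*y))) + 2*pi
 v(y) = acos((-C1 - exp(2*y))/(C1 - exp(2*y)))


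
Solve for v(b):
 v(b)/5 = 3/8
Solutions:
 v(b) = 15/8


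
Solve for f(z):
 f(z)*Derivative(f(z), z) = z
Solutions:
 f(z) = -sqrt(C1 + z^2)
 f(z) = sqrt(C1 + z^2)


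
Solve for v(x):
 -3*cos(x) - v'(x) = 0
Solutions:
 v(x) = C1 - 3*sin(x)


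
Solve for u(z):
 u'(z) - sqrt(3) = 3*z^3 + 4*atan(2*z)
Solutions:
 u(z) = C1 + 3*z^4/4 + 4*z*atan(2*z) + sqrt(3)*z - log(4*z^2 + 1)


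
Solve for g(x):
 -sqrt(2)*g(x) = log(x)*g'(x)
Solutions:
 g(x) = C1*exp(-sqrt(2)*li(x))


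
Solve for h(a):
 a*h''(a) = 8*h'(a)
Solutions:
 h(a) = C1 + C2*a^9


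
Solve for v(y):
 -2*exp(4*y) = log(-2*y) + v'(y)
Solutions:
 v(y) = C1 - y*log(-y) + y*(1 - log(2)) - exp(4*y)/2


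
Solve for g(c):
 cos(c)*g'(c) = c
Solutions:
 g(c) = C1 + Integral(c/cos(c), c)


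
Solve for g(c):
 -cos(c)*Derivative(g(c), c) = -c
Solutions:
 g(c) = C1 + Integral(c/cos(c), c)


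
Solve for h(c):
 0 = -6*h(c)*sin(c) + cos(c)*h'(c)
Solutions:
 h(c) = C1/cos(c)^6


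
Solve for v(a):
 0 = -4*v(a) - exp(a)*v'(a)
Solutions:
 v(a) = C1*exp(4*exp(-a))


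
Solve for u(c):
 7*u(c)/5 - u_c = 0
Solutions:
 u(c) = C1*exp(7*c/5)


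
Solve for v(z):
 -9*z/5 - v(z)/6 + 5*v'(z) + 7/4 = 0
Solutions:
 v(z) = C1*exp(z/30) - 54*z/5 - 627/2


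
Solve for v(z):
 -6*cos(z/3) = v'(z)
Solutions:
 v(z) = C1 - 18*sin(z/3)


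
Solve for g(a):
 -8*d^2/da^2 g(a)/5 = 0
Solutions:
 g(a) = C1 + C2*a


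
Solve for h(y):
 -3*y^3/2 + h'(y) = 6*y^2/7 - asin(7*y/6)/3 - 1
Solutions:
 h(y) = C1 + 3*y^4/8 + 2*y^3/7 - y*asin(7*y/6)/3 - y - sqrt(36 - 49*y^2)/21


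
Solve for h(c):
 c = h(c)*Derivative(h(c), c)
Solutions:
 h(c) = -sqrt(C1 + c^2)
 h(c) = sqrt(C1 + c^2)


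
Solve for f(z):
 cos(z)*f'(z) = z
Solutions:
 f(z) = C1 + Integral(z/cos(z), z)


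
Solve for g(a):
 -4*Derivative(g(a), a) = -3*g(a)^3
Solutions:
 g(a) = -sqrt(2)*sqrt(-1/(C1 + 3*a))
 g(a) = sqrt(2)*sqrt(-1/(C1 + 3*a))


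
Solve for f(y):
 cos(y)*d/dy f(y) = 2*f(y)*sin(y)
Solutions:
 f(y) = C1/cos(y)^2


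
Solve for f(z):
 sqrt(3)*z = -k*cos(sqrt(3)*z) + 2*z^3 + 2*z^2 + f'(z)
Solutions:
 f(z) = C1 + sqrt(3)*k*sin(sqrt(3)*z)/3 - z^4/2 - 2*z^3/3 + sqrt(3)*z^2/2


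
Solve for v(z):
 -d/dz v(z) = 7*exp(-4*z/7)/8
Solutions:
 v(z) = C1 + 49*exp(-4*z/7)/32


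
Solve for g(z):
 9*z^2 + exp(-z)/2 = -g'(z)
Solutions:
 g(z) = C1 - 3*z^3 + exp(-z)/2


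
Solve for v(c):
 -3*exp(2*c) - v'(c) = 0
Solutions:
 v(c) = C1 - 3*exp(2*c)/2


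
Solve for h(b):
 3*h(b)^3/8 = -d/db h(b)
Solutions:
 h(b) = -2*sqrt(-1/(C1 - 3*b))
 h(b) = 2*sqrt(-1/(C1 - 3*b))


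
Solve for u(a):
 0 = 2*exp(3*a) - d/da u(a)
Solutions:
 u(a) = C1 + 2*exp(3*a)/3


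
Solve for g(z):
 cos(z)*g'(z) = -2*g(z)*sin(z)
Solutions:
 g(z) = C1*cos(z)^2


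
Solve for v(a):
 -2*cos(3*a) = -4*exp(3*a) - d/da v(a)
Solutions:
 v(a) = C1 - 4*exp(3*a)/3 + 2*sin(3*a)/3


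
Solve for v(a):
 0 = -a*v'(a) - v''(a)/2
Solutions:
 v(a) = C1 + C2*erf(a)


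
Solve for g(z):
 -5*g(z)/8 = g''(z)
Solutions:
 g(z) = C1*sin(sqrt(10)*z/4) + C2*cos(sqrt(10)*z/4)


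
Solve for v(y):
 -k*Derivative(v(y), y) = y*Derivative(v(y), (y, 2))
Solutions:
 v(y) = C1 + y^(1 - re(k))*(C2*sin(log(y)*Abs(im(k))) + C3*cos(log(y)*im(k)))


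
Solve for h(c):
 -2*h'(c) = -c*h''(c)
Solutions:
 h(c) = C1 + C2*c^3


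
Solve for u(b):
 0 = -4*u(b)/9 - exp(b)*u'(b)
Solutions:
 u(b) = C1*exp(4*exp(-b)/9)


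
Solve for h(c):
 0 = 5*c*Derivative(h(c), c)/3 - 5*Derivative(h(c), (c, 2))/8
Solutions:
 h(c) = C1 + C2*erfi(2*sqrt(3)*c/3)


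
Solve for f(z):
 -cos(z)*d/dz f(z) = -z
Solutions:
 f(z) = C1 + Integral(z/cos(z), z)


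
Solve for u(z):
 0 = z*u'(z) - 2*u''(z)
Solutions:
 u(z) = C1 + C2*erfi(z/2)


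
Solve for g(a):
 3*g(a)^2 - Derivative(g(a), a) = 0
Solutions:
 g(a) = -1/(C1 + 3*a)


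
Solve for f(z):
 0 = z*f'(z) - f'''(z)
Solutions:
 f(z) = C1 + Integral(C2*airyai(z) + C3*airybi(z), z)


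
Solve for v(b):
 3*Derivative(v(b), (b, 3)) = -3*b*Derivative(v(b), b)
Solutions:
 v(b) = C1 + Integral(C2*airyai(-b) + C3*airybi(-b), b)


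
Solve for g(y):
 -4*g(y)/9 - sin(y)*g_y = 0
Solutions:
 g(y) = C1*(cos(y) + 1)^(2/9)/(cos(y) - 1)^(2/9)


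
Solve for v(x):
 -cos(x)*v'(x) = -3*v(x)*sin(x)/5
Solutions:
 v(x) = C1/cos(x)^(3/5)


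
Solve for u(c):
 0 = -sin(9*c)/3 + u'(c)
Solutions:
 u(c) = C1 - cos(9*c)/27


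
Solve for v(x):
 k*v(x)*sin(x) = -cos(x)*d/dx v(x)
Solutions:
 v(x) = C1*exp(k*log(cos(x)))


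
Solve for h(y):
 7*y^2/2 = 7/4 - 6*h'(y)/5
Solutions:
 h(y) = C1 - 35*y^3/36 + 35*y/24


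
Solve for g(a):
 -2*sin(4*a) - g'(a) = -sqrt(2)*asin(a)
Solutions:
 g(a) = C1 + sqrt(2)*(a*asin(a) + sqrt(1 - a^2)) + cos(4*a)/2


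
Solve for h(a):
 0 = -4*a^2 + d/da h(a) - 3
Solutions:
 h(a) = C1 + 4*a^3/3 + 3*a


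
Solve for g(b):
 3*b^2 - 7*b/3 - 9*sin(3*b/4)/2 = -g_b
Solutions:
 g(b) = C1 - b^3 + 7*b^2/6 - 6*cos(3*b/4)


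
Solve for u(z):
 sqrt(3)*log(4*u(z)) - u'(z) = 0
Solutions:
 -sqrt(3)*Integral(1/(log(_y) + 2*log(2)), (_y, u(z)))/3 = C1 - z


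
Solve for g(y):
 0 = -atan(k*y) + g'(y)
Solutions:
 g(y) = C1 + Piecewise((y*atan(k*y) - log(k^2*y^2 + 1)/(2*k), Ne(k, 0)), (0, True))


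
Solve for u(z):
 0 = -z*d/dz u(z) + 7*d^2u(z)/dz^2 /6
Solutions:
 u(z) = C1 + C2*erfi(sqrt(21)*z/7)


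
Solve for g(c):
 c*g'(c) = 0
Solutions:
 g(c) = C1


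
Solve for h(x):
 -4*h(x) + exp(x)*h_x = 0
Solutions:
 h(x) = C1*exp(-4*exp(-x))


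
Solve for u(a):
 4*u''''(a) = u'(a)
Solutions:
 u(a) = C1 + C4*exp(2^(1/3)*a/2) + (C2*sin(2^(1/3)*sqrt(3)*a/4) + C3*cos(2^(1/3)*sqrt(3)*a/4))*exp(-2^(1/3)*a/4)


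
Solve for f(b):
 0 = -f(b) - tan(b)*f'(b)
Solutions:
 f(b) = C1/sin(b)


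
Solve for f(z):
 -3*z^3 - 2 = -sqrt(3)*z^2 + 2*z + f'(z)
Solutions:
 f(z) = C1 - 3*z^4/4 + sqrt(3)*z^3/3 - z^2 - 2*z


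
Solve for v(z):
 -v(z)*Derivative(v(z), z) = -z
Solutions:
 v(z) = -sqrt(C1 + z^2)
 v(z) = sqrt(C1 + z^2)


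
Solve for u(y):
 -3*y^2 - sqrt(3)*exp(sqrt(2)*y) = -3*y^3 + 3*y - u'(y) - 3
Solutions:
 u(y) = C1 - 3*y^4/4 + y^3 + 3*y^2/2 - 3*y + sqrt(6)*exp(sqrt(2)*y)/2


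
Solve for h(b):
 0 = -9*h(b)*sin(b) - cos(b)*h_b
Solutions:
 h(b) = C1*cos(b)^9


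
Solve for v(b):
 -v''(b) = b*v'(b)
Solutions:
 v(b) = C1 + C2*erf(sqrt(2)*b/2)


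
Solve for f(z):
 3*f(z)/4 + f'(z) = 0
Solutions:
 f(z) = C1*exp(-3*z/4)


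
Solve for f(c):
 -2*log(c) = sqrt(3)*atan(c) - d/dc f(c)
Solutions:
 f(c) = C1 + 2*c*log(c) - 2*c + sqrt(3)*(c*atan(c) - log(c^2 + 1)/2)


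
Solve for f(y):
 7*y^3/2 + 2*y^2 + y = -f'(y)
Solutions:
 f(y) = C1 - 7*y^4/8 - 2*y^3/3 - y^2/2


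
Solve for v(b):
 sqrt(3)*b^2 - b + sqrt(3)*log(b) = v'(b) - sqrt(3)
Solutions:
 v(b) = C1 + sqrt(3)*b^3/3 - b^2/2 + sqrt(3)*b*log(b)


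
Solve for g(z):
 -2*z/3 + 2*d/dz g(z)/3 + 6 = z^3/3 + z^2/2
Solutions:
 g(z) = C1 + z^4/8 + z^3/4 + z^2/2 - 9*z


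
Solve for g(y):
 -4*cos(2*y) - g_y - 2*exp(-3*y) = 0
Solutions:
 g(y) = C1 - 2*sin(2*y) + 2*exp(-3*y)/3


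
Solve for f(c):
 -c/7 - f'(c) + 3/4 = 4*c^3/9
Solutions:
 f(c) = C1 - c^4/9 - c^2/14 + 3*c/4


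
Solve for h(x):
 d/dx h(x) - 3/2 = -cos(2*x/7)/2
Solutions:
 h(x) = C1 + 3*x/2 - 7*sin(2*x/7)/4


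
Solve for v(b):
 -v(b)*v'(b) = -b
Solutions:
 v(b) = -sqrt(C1 + b^2)
 v(b) = sqrt(C1 + b^2)


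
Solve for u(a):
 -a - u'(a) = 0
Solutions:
 u(a) = C1 - a^2/2


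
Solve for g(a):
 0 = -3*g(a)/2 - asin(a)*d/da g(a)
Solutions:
 g(a) = C1*exp(-3*Integral(1/asin(a), a)/2)


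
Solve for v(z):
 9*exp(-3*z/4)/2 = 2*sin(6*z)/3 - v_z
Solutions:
 v(z) = C1 - cos(6*z)/9 + 6*exp(-3*z/4)


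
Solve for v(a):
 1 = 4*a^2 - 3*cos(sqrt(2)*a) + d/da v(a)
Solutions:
 v(a) = C1 - 4*a^3/3 + a + 3*sqrt(2)*sin(sqrt(2)*a)/2


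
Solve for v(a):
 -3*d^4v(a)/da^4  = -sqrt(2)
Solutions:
 v(a) = C1 + C2*a + C3*a^2 + C4*a^3 + sqrt(2)*a^4/72


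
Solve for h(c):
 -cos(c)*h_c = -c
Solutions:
 h(c) = C1 + Integral(c/cos(c), c)


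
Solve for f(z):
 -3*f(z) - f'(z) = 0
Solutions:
 f(z) = C1*exp(-3*z)


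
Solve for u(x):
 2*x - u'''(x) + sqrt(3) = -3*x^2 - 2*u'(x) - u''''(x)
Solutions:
 u(x) = C1 + C4*exp(-x) - x^3/2 - x^2/2 - 3*x/2 - sqrt(3)*x/2 + (C2*sin(x) + C3*cos(x))*exp(x)


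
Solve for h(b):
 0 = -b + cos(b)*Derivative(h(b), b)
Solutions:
 h(b) = C1 + Integral(b/cos(b), b)


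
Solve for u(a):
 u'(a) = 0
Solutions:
 u(a) = C1


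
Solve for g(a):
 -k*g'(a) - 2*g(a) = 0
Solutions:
 g(a) = C1*exp(-2*a/k)


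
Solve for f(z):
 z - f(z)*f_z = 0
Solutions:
 f(z) = -sqrt(C1 + z^2)
 f(z) = sqrt(C1 + z^2)


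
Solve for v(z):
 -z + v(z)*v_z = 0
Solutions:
 v(z) = -sqrt(C1 + z^2)
 v(z) = sqrt(C1 + z^2)


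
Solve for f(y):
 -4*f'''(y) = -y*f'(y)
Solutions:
 f(y) = C1 + Integral(C2*airyai(2^(1/3)*y/2) + C3*airybi(2^(1/3)*y/2), y)


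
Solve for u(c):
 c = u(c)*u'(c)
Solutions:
 u(c) = -sqrt(C1 + c^2)
 u(c) = sqrt(C1 + c^2)


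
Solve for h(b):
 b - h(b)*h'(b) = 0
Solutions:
 h(b) = -sqrt(C1 + b^2)
 h(b) = sqrt(C1 + b^2)


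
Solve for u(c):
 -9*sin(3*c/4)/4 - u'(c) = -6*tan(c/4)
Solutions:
 u(c) = C1 - 24*log(cos(c/4)) + 3*cos(3*c/4)


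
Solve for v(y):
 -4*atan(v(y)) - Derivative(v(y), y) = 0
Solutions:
 Integral(1/atan(_y), (_y, v(y))) = C1 - 4*y


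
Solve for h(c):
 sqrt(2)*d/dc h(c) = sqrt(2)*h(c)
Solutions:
 h(c) = C1*exp(c)


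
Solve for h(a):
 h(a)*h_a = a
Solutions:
 h(a) = -sqrt(C1 + a^2)
 h(a) = sqrt(C1 + a^2)


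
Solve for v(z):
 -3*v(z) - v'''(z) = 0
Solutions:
 v(z) = C3*exp(-3^(1/3)*z) + (C1*sin(3^(5/6)*z/2) + C2*cos(3^(5/6)*z/2))*exp(3^(1/3)*z/2)


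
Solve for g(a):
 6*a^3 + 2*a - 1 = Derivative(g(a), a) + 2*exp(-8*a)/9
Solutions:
 g(a) = C1 + 3*a^4/2 + a^2 - a + exp(-8*a)/36


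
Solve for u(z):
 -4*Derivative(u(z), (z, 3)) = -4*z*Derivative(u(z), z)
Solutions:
 u(z) = C1 + Integral(C2*airyai(z) + C3*airybi(z), z)


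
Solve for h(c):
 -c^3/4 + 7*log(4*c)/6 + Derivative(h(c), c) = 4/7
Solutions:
 h(c) = C1 + c^4/16 - 7*c*log(c)/6 - 7*c*log(2)/3 + 73*c/42


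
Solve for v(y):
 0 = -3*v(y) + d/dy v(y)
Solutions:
 v(y) = C1*exp(3*y)


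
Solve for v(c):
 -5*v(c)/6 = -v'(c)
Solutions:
 v(c) = C1*exp(5*c/6)


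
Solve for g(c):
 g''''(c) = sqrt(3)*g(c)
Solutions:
 g(c) = C1*exp(-3^(1/8)*c) + C2*exp(3^(1/8)*c) + C3*sin(3^(1/8)*c) + C4*cos(3^(1/8)*c)


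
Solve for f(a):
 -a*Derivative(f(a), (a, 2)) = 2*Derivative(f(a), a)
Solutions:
 f(a) = C1 + C2/a


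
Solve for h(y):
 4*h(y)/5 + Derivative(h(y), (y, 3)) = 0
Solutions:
 h(y) = C3*exp(-10^(2/3)*y/5) + (C1*sin(10^(2/3)*sqrt(3)*y/10) + C2*cos(10^(2/3)*sqrt(3)*y/10))*exp(10^(2/3)*y/10)


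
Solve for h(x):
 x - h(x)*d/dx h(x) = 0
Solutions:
 h(x) = -sqrt(C1 + x^2)
 h(x) = sqrt(C1 + x^2)


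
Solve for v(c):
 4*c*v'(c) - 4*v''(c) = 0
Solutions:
 v(c) = C1 + C2*erfi(sqrt(2)*c/2)


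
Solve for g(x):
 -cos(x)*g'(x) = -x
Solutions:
 g(x) = C1 + Integral(x/cos(x), x)


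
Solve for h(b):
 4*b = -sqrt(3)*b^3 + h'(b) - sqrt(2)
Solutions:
 h(b) = C1 + sqrt(3)*b^4/4 + 2*b^2 + sqrt(2)*b


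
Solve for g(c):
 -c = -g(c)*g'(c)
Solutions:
 g(c) = -sqrt(C1 + c^2)
 g(c) = sqrt(C1 + c^2)
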